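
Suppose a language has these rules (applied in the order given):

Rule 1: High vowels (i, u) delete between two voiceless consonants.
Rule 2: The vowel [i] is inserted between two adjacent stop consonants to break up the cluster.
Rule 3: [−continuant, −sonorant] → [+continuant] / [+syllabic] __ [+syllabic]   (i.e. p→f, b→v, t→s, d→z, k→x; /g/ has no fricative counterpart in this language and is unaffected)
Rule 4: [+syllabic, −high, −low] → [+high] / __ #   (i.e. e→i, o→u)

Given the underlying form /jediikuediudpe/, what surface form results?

Rule 1 (high vowel syncope): no segment meets the environment; /jediikuediudpe/ is unchanged.
Rule 2 (stop-cluster i-epenthesis): /d/ and /p/ form a stop–stop cluster, so [i] is inserted between them. /jediikuediudpe/ → jediikuediudipe.
Rule 3 (intervocalic spirantization): /d/ is a stop between vowels /e/ and /i/, so it spirantizes to the fricative [z]. /k/ is a stop between vowels /i/ and /u/, so it spirantizes to the fricative [x]. /d/ is a stop between vowels /e/ and /i/, so it spirantizes to the fricative [z]. /d/ is a stop between vowels /u/ and /i/, so it spirantizes to the fricative [z]. /p/ is a stop between vowels /i/ and /e/, so it spirantizes to the fricative [f]. /jediikuediudipe/ → jeziixueziuzife.
Rule 4 (final vowel raising): /e/ is a mid vowel in word-final position, so it raises to [i]. /jeziixueziuzife/ → jeziixueziuzifi.

jeziixueziuzifi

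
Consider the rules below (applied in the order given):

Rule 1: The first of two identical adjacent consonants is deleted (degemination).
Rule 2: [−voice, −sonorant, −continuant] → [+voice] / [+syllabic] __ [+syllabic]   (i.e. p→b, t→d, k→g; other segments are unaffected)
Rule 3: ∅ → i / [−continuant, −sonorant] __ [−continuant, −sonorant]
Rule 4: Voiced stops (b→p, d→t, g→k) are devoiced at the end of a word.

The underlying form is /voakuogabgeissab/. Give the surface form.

voaguogabigeisap

Rule 1 (degemination): /ss/ is a geminate; the first /s/ deletes. /voakuogabgeissab/ → voakuogabgeisab.
Rule 2 (intervocalic voicing): /k/ is a voiceless stop between vowels /a/ and /u/, so it voices to [g]. /voakuogabgeisab/ → voaguogabgeisab.
Rule 3 (stop-cluster i-epenthesis): /b/ and /g/ form a stop–stop cluster, so [i] is inserted between them. /voaguogabgeisab/ → voaguogabigeisab.
Rule 4 (final devoicing): /b/ is a voiced stop in word-final position, so it devoices to [p]. /voaguogabigeisab/ → voaguogabigeisap.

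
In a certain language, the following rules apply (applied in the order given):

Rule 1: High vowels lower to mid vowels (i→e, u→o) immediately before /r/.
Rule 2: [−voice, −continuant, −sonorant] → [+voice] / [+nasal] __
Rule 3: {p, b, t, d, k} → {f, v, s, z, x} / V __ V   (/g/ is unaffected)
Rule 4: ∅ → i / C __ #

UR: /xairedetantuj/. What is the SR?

xaerezesanduji

Rule 1 (pre-rhotic lowering): /i/ is a high vowel immediately before /r/, so it lowers to [e]. /xairedetantuj/ → xaeredetantuj.
Rule 2 (post-nasal voicing): /t/ is a voiceless stop immediately after the nasal /n/, so it voices to [d]. /xaeredetantuj/ → xaeredetanduj.
Rule 3 (intervocalic spirantization): /d/ is a stop between vowels /e/ and /e/, so it spirantizes to the fricative [z]. /t/ is a stop between vowels /e/ and /a/, so it spirantizes to the fricative [s]. /xaeredetanduj/ → xaerezesanduj.
Rule 4 (final i-epenthesis): the form ends in the consonant /j/, so [i] is inserted word-finally. /xaerezesanduj/ → xaerezesanduji.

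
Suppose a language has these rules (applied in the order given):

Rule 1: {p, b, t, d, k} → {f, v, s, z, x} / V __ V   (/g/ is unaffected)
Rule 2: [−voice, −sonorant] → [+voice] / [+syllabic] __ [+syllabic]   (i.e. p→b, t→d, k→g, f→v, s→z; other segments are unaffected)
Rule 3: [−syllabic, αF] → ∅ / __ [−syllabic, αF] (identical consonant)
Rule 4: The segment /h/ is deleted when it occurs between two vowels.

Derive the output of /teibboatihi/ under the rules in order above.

teiboazii

Rule 1 (intervocalic spirantization): /t/ is a stop between vowels /a/ and /i/, so it spirantizes to the fricative [s]. /teibboatihi/ → teibboasihi.
Rule 2 (intervocalic voicing): /s/ is a voiceless obstruent between vowels /a/ and /i/, so it voices to [z]. /teibboasihi/ → teibboazihi.
Rule 3 (degemination): /bb/ is a geminate; the first /b/ deletes. /teibboazihi/ → teiboazihi.
Rule 4 (intervocalic h-deletion): /h/ occurs between vowels /i/ and /i/, so it deletes. /teiboazihi/ → teiboazii.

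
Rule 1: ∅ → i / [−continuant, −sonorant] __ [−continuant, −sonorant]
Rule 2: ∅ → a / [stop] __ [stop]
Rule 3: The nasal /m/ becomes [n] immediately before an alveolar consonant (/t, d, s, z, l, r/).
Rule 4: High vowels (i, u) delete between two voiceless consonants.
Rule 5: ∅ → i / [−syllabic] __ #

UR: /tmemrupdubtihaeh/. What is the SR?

Rule 1 (stop-cluster i-epenthesis): /p/ and /d/ form a stop–stop cluster, so [i] is inserted between them. /b/ and /t/ form a stop–stop cluster, so [i] is inserted between them. /tmemrupdubtihaeh/ → tmemrupidubitihaeh.
Rule 2 (stop-cluster a-epenthesis): no segment meets the environment; /tmemrupidubitihaeh/ is unchanged.
Rule 3 (nasal place assimilation): /m/ precedes the alveolar consonant /r/, so it assimilates in place to [n]. /tmemrupidubitihaeh/ → tmenrupidubitihaeh.
Rule 4 (high vowel syncope): /i/ is a high vowel flanked by voiceless consonants /t/ and /h/, so it deletes. /tmenrupidubitihaeh/ → tmenrupidubithaeh.
Rule 5 (final i-epenthesis): the form ends in the consonant /h/, so [i] is inserted word-finally. /tmenrupidubithaeh/ → tmenrupidubithaehi.

tmenrupidubithaehi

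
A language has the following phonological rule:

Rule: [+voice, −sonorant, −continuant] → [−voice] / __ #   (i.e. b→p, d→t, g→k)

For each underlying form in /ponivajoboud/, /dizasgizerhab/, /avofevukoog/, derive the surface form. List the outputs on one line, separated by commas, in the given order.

ponivajobout, dizasgizerhap, avofevukook

/ponivajoboud/: /d/ is a voiced stop in word-final position, so it devoices to [t]. → [ponivajobout].
/dizasgizerhab/: /b/ is a voiced stop in word-final position, so it devoices to [p]. → [dizasgizerhap].
/avofevukoog/: /g/ is a voiced stop in word-final position, so it devoices to [k]. → [avofevukook].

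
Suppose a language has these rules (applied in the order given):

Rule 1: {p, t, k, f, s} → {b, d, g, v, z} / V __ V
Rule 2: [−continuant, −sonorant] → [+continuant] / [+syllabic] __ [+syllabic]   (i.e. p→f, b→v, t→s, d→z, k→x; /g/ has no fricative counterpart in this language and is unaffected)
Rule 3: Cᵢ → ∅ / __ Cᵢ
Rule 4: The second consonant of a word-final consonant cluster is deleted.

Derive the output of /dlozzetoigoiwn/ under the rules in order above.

Rule 1 (intervocalic voicing): /t/ is a voiceless obstruent between vowels /e/ and /o/, so it voices to [d]. /dlozzetoigoiwn/ → dlozzedoigoiwn.
Rule 2 (intervocalic spirantization): /d/ is a stop between vowels /e/ and /o/, so it spirantizes to the fricative [z]. /dlozzedoigoiwn/ → dlozzezoigoiwn.
Rule 3 (degemination): /zz/ is a geminate; the first /z/ deletes. /dlozzezoigoiwn/ → dlozezoigoiwn.
Rule 4 (final cluster simplification): /n/ is the second consonant of a word-final cluster /wn/, so it deletes. /dlozezoigoiwn/ → dlozezoigoiw.

dlozezoigoiw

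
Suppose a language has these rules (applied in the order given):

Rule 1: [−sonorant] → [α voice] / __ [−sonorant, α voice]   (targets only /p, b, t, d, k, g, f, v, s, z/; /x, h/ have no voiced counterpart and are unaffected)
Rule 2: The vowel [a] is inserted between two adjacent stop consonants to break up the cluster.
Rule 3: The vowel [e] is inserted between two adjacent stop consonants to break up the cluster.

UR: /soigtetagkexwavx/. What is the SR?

soikatetakakexwafx

Rule 1 (regressive voicing assimilation): /g/ precedes the voiceless obstruent /t/, so it devoices to [k] by assimilation. /g/ precedes the voiceless obstruent /k/, so it devoices to [k] by assimilation. /v/ precedes the voiceless obstruent /x/, so it devoices to [f] by assimilation. /soigtetagkexwavx/ → soiktetakkexwafx.
Rule 2 (stop-cluster a-epenthesis): /k/ and /t/ form a stop–stop cluster, so [a] is inserted between them. /k/ and /k/ form a stop–stop cluster, so [a] is inserted between them. /soiktetakkexwafx/ → soikatetakakexwafx.
Rule 3 (stop-cluster e-epenthesis): no segment meets the environment; /soikatetakakexwafx/ is unchanged.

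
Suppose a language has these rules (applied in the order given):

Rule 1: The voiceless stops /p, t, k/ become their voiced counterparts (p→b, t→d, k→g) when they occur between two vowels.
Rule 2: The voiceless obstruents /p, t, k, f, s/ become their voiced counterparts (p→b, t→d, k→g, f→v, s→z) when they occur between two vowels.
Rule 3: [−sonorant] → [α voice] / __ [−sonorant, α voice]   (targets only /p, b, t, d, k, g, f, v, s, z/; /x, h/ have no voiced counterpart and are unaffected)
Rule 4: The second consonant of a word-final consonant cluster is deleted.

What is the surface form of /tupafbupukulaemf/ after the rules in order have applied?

Rule 1 (intervocalic voicing): /p/ is a voiceless stop between vowels /u/ and /a/, so it voices to [b]. /p/ is a voiceless stop between vowels /u/ and /u/, so it voices to [b]. /k/ is a voiceless stop between vowels /u/ and /u/, so it voices to [g]. /tupafbupukulaemf/ → tubafbubugulaemf.
Rule 2 (intervocalic voicing): no segment meets the environment; /tubafbubugulaemf/ is unchanged.
Rule 3 (regressive voicing assimilation): /f/ precedes the voiced obstruent /b/, so it voices to [v] by assimilation. /tubafbubugulaemf/ → tubavbubugulaemf.
Rule 4 (final cluster simplification): /f/ is the second consonant of a word-final cluster /mf/, so it deletes. /tubavbubugulaemf/ → tubavbubugulaem.

tubavbubugulaem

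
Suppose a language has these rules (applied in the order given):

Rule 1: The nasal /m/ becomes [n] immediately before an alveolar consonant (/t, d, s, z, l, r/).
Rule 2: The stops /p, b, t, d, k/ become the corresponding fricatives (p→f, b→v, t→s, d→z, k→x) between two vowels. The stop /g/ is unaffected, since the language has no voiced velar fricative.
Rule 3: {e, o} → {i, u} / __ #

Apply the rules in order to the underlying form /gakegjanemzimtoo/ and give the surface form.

Rule 1 (nasal place assimilation): /m/ precedes the alveolar consonant /z/, so it assimilates in place to [n]. /m/ precedes the alveolar consonant /t/, so it assimilates in place to [n]. /gakegjanemzimtoo/ → gakegjanenzintoo.
Rule 2 (intervocalic spirantization): /k/ is a stop between vowels /a/ and /e/, so it spirantizes to the fricative [x]. /gakegjanenzintoo/ → gaxegjanenzintoo.
Rule 3 (final vowel raising): /o/ is a mid vowel in word-final position, so it raises to [u]. /gaxegjanenzintoo/ → gaxegjanenzintou.

gaxegjanenzintou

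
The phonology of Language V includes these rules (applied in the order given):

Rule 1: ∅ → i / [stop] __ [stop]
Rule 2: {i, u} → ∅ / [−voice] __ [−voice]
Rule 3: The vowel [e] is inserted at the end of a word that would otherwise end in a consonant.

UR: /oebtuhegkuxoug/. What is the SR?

Rule 1 (stop-cluster i-epenthesis): /b/ and /t/ form a stop–stop cluster, so [i] is inserted between them. /g/ and /k/ form a stop–stop cluster, so [i] is inserted between them. /oebtuhegkuxoug/ → oebituhegikuxoug.
Rule 2 (high vowel syncope): /u/ is a high vowel flanked by voiceless consonants /t/ and /h/, so it deletes. /u/ is a high vowel flanked by voiceless consonants /k/ and /x/, so it deletes. /oebituhegikuxoug/ → oebithegikxoug.
Rule 3 (final e-epenthesis): the form ends in the consonant /g/, so [e] is inserted word-finally. /oebithegikxoug/ → oebithegikxouge.

oebithegikxouge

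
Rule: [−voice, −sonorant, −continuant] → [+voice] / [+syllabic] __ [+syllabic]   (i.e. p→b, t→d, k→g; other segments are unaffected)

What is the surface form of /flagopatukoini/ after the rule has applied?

/p/ is a voiceless stop between vowels /o/ and /a/, so it voices to [b].
/t/ is a voiceless stop between vowels /a/ and /u/, so it voices to [d].
/k/ is a voiceless stop between vowels /u/ and /o/, so it voices to [g].
Surface form: [flagobadugoini].

flagobadugoini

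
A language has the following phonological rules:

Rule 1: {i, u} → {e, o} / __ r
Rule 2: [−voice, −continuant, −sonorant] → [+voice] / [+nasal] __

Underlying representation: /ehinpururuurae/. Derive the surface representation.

Rule 1 (pre-rhotic lowering): /u/ is a high vowel immediately before /r/, so it lowers to [o]. /u/ is a high vowel immediately before /r/, so it lowers to [o]. /u/ is a high vowel immediately before /r/, so it lowers to [o]. /ehinpururuurae/ → ehinpororuorae.
Rule 2 (post-nasal voicing): /p/ is a voiceless stop immediately after the nasal /n/, so it voices to [b]. /ehinpororuorae/ → ehinbororuorae.

ehinbororuorae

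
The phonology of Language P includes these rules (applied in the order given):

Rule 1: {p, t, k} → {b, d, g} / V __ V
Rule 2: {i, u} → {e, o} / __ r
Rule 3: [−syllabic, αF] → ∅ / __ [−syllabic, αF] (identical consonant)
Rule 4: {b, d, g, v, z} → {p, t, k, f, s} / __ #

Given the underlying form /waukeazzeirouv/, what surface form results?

Rule 1 (intervocalic voicing): /k/ is a voiceless stop between vowels /u/ and /e/, so it voices to [g]. /waukeazzeirouv/ → waugeazzeirouv.
Rule 2 (pre-rhotic lowering): /i/ is a high vowel immediately before /r/, so it lowers to [e]. /waugeazzeirouv/ → waugeazzeerouv.
Rule 3 (degemination): /zz/ is a geminate; the first /z/ deletes. /waugeazzeerouv/ → waugeazeerouv.
Rule 4 (final devoicing): /v/ is a voiced obstruent in word-final position, so it devoices to [f]. /waugeazeerouv/ → waugeazeerouf.

waugeazeerouf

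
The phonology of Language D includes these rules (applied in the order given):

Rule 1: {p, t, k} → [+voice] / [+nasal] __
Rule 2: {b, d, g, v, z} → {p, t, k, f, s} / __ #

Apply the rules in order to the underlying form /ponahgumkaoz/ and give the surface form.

Rule 1 (post-nasal voicing): /k/ is a voiceless stop immediately after the nasal /m/, so it voices to [g]. /ponahgumkaoz/ → ponahgumgaoz.
Rule 2 (final devoicing): /z/ is a voiced obstruent in word-final position, so it devoices to [s]. /ponahgumgaoz/ → ponahgumgaos.

ponahgumgaos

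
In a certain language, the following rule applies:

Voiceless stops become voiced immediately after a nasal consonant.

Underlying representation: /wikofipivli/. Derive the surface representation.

wikofipivli

No segment of /wikofipivli/ meets the structural description of the rule, so the form surfaces unchanged.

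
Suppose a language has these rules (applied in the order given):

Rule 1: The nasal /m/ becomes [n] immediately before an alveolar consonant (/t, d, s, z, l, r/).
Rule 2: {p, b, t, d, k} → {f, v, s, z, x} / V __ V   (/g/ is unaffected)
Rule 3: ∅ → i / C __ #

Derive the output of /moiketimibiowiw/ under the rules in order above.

Rule 1 (nasal place assimilation): no segment meets the environment; /moiketimibiowiw/ is unchanged.
Rule 2 (intervocalic spirantization): /k/ is a stop between vowels /i/ and /e/, so it spirantizes to the fricative [x]. /t/ is a stop between vowels /e/ and /i/, so it spirantizes to the fricative [s]. /b/ is a stop between vowels /i/ and /i/, so it spirantizes to the fricative [v]. /moiketimibiowiw/ → moixesimiviowiw.
Rule 3 (final i-epenthesis): the form ends in the consonant /w/, so [i] is inserted word-finally. /moixesimiviowiw/ → moixesimiviowiwi.

moixesimiviowiwi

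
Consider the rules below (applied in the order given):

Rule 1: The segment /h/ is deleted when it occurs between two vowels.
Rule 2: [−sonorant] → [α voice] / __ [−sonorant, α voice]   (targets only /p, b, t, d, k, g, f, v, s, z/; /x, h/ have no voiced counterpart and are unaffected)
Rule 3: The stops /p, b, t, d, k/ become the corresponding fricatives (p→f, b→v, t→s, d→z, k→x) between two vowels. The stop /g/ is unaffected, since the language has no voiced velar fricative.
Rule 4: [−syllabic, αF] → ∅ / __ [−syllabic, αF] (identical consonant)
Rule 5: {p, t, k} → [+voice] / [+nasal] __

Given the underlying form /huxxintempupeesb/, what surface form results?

Rule 1 (intervocalic h-deletion): no segment meets the environment; /huxxintempupeesb/ is unchanged.
Rule 2 (regressive voicing assimilation): /s/ precedes the voiced obstruent /b/, so it voices to [z] by assimilation. /huxxintempupeesb/ → huxxintempupeezb.
Rule 3 (intervocalic spirantization): /p/ is a stop between vowels /u/ and /e/, so it spirantizes to the fricative [f]. /huxxintempupeezb/ → huxxintempufeezb.
Rule 4 (degemination): /xx/ is a geminate; the first /x/ deletes. /huxxintempufeezb/ → huxintempufeezb.
Rule 5 (post-nasal voicing): /t/ is a voiceless stop immediately after the nasal /n/, so it voices to [d]. /p/ is a voiceless stop immediately after the nasal /m/, so it voices to [b]. /huxintempufeezb/ → huxindembufeezb.

huxindembufeezb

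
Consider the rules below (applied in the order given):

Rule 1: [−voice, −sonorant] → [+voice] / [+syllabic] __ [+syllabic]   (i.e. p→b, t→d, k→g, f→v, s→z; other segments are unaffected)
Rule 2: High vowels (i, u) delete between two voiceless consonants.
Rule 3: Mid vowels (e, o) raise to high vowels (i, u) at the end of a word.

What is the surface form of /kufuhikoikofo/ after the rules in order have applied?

kuvuhigoigovu

Rule 1 (intervocalic voicing): /f/ is a voiceless obstruent between vowels /u/ and /u/, so it voices to [v]. /k/ is a voiceless obstruent between vowels /i/ and /o/, so it voices to [g]. /k/ is a voiceless obstruent between vowels /i/ and /o/, so it voices to [g]. /f/ is a voiceless obstruent between vowels /o/ and /o/, so it voices to [v]. /kufuhikoikofo/ → kuvuhigoigovo.
Rule 2 (high vowel syncope): no segment meets the environment; /kuvuhigoigovo/ is unchanged.
Rule 3 (final vowel raising): /o/ is a mid vowel in word-final position, so it raises to [u]. /kuvuhigoigovo/ → kuvuhigoigovu.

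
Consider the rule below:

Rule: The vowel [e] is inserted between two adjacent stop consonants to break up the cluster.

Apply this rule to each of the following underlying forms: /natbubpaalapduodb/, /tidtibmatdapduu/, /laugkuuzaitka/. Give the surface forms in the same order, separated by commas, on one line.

natebubepaalapeduodeb, tidetibmatedapeduu, laugekuuzaiteka

/natbubpaalapduodb/: /t/ and /b/ form a stop–stop cluster, so [e] is inserted between them. /b/ and /p/ form a stop–stop cluster, so [e] is inserted between them. /p/ and /d/ form a stop–stop cluster, so [e] is inserted between them. /d/ and /b/ form a stop–stop cluster, so [e] is inserted between them. → [natebubepaalapeduodeb].
/tidtibmatdapduu/: /d/ and /t/ form a stop–stop cluster, so [e] is inserted between them. /t/ and /d/ form a stop–stop cluster, so [e] is inserted between them. /p/ and /d/ form a stop–stop cluster, so [e] is inserted between them. → [tidetibmatedapeduu].
/laugkuuzaitka/: /g/ and /k/ form a stop–stop cluster, so [e] is inserted between them. /t/ and /k/ form a stop–stop cluster, so [e] is inserted between them. → [laugekuuzaiteka].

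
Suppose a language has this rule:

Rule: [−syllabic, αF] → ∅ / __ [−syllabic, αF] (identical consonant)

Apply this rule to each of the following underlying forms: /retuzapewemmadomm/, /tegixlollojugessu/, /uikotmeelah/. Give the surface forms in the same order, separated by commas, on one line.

retuzapewemadom, tegixlolojugesu, uikotmeelah

/retuzapewemmadomm/: /mm/ is a geminate; the first /m/ deletes. /mm/ is a geminate; the first /m/ deletes. → [retuzapewemadom].
/tegixlollojugessu/: /ll/ is a geminate; the first /l/ deletes. /ss/ is a geminate; the first /s/ deletes. → [tegixlolojugesu].
/uikotmeelah/: the rule's environment is not met; surfaces unchanged as [uikotmeelah].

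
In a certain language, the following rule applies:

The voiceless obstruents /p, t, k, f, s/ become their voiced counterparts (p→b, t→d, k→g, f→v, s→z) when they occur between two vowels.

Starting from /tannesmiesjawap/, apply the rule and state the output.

tannesmiesjawap

No segment of /tannesmiesjawap/ meets the structural description of the rule, so the form surfaces unchanged.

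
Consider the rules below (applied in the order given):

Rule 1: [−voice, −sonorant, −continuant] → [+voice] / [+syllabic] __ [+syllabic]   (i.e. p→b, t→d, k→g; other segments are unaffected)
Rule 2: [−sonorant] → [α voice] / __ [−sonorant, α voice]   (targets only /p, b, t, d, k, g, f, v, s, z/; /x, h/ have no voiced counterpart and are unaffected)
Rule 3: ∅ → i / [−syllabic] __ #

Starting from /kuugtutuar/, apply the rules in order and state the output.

Rule 1 (intervocalic voicing): /t/ is a voiceless stop between vowels /u/ and /u/, so it voices to [d]. /kuugtutuar/ → kuugtuduar.
Rule 2 (regressive voicing assimilation): /g/ precedes the voiceless obstruent /t/, so it devoices to [k] by assimilation. /kuugtuduar/ → kuuktuduar.
Rule 3 (final i-epenthesis): the form ends in the consonant /r/, so [i] is inserted word-finally. /kuuktuduar/ → kuuktuduari.

kuuktuduari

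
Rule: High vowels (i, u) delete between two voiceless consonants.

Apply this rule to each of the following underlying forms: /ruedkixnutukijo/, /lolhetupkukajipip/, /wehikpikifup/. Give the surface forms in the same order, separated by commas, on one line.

/ruedkixnutukijo/: /i/ is a high vowel flanked by voiceless consonants /k/ and /x/, so it deletes. /u/ is a high vowel flanked by voiceless consonants /t/ and /k/, so it deletes. → [ruedkxnutkijo].
/lolhetupkukajipip/: /u/ is a high vowel flanked by voiceless consonants /t/ and /p/, so it deletes. /u/ is a high vowel flanked by voiceless consonants /k/ and /k/, so it deletes. /i/ is a high vowel flanked by voiceless consonants /p/ and /p/, so it deletes. → [lolhetpkkajipp].
/wehikpikifup/: /i/ is a high vowel flanked by voiceless consonants /h/ and /k/, so it deletes. /i/ is a high vowel flanked by voiceless consonants /p/ and /k/, so it deletes. /i/ is a high vowel flanked by voiceless consonants /k/ and /f/, so it deletes. /u/ is a high vowel flanked by voiceless consonants /f/ and /p/, so it deletes. → [wehkpkfp].

ruedkxnutkijo, lolhetpkkajipp, wehkpkfp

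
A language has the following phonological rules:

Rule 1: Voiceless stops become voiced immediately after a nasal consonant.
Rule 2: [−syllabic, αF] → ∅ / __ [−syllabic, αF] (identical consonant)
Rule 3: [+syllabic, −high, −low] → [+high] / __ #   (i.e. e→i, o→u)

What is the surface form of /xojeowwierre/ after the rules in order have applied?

xojeowieri

Rule 1 (post-nasal voicing): no segment meets the environment; /xojeowwierre/ is unchanged.
Rule 2 (degemination): /ww/ is a geminate; the first /w/ deletes. /rr/ is a geminate; the first /r/ deletes. /xojeowwierre/ → xojeowiere.
Rule 3 (final vowel raising): /e/ is a mid vowel in word-final position, so it raises to [i]. /xojeowiere/ → xojeowieri.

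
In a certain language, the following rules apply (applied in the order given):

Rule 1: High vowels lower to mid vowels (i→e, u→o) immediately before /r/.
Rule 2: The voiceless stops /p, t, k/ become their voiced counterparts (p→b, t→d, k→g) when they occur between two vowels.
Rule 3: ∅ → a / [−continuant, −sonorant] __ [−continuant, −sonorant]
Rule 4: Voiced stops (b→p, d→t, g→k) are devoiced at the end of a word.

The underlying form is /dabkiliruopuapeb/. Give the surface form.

dabakileruobuabep

Rule 1 (pre-rhotic lowering): /i/ is a high vowel immediately before /r/, so it lowers to [e]. /dabkiliruopuapeb/ → dabkileruopuapeb.
Rule 2 (intervocalic voicing): /p/ is a voiceless stop between vowels /o/ and /u/, so it voices to [b]. /p/ is a voiceless stop between vowels /a/ and /e/, so it voices to [b]. /dabkileruopuapeb/ → dabkileruobuabeb.
Rule 3 (stop-cluster a-epenthesis): /b/ and /k/ form a stop–stop cluster, so [a] is inserted between them. /dabkileruobuabeb/ → dabakileruobuabeb.
Rule 4 (final devoicing): /b/ is a voiced stop in word-final position, so it devoices to [p]. /dabakileruobuabeb/ → dabakileruobuabep.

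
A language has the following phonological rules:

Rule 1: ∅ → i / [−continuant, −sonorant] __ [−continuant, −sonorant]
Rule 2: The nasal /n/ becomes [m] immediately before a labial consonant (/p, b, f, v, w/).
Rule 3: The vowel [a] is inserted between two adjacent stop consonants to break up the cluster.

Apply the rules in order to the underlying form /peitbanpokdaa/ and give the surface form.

peitibampokidaa

Rule 1 (stop-cluster i-epenthesis): /t/ and /b/ form a stop–stop cluster, so [i] is inserted between them. /k/ and /d/ form a stop–stop cluster, so [i] is inserted between them. /peitbanpokdaa/ → peitibanpokidaa.
Rule 2 (nasal place assimilation): /n/ precedes the labial consonant /p/, so it assimilates in place to [m]. /peitibanpokidaa/ → peitibampokidaa.
Rule 3 (stop-cluster a-epenthesis): no segment meets the environment; /peitibampokidaa/ is unchanged.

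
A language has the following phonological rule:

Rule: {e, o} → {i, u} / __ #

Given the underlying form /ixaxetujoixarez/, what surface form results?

ixaxetujoixarez

No segment of /ixaxetujoixarez/ meets the structural description of the rule, so the form surfaces unchanged.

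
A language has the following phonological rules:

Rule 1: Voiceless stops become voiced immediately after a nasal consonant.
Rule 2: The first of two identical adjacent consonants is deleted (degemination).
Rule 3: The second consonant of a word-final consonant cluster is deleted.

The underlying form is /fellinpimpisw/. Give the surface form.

felinbimbis

Rule 1 (post-nasal voicing): /p/ is a voiceless stop immediately after the nasal /n/, so it voices to [b]. /p/ is a voiceless stop immediately after the nasal /m/, so it voices to [b]. /fellinpimpisw/ → fellinbimbisw.
Rule 2 (degemination): /ll/ is a geminate; the first /l/ deletes. /fellinbimbisw/ → felinbimbisw.
Rule 3 (final cluster simplification): /w/ is the second consonant of a word-final cluster /sw/, so it deletes. /felinbimbisw/ → felinbimbis.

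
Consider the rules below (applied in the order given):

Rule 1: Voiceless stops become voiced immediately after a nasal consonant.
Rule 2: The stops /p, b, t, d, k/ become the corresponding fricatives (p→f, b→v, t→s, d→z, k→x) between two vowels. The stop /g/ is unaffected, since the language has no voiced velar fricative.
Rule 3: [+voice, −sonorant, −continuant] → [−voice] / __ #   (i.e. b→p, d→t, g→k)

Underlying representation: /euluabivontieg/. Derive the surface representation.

Rule 1 (post-nasal voicing): /t/ is a voiceless stop immediately after the nasal /n/, so it voices to [d]. /euluabivontieg/ → euluabivondieg.
Rule 2 (intervocalic spirantization): /b/ is a stop between vowels /a/ and /i/, so it spirantizes to the fricative [v]. /euluabivondieg/ → euluavivondieg.
Rule 3 (final devoicing): /g/ is a voiced stop in word-final position, so it devoices to [k]. /euluavivondieg/ → euluavivondiek.

euluavivondiek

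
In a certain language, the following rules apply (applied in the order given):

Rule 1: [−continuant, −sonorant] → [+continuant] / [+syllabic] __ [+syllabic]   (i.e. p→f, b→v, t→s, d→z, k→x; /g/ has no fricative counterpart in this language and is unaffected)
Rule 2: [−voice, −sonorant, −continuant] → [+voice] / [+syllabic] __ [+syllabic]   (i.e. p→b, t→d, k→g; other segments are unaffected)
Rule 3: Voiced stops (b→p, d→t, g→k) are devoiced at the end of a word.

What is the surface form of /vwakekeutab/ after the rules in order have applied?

Rule 1 (intervocalic spirantization): /k/ is a stop between vowels /a/ and /e/, so it spirantizes to the fricative [x]. /k/ is a stop between vowels /e/ and /e/, so it spirantizes to the fricative [x]. /t/ is a stop between vowels /u/ and /a/, so it spirantizes to the fricative [s]. /vwakekeutab/ → vwaxexeusab.
Rule 2 (intervocalic voicing): no segment meets the environment; /vwaxexeusab/ is unchanged.
Rule 3 (final devoicing): /b/ is a voiced stop in word-final position, so it devoices to [p]. /vwaxexeusab/ → vwaxexeusap.

vwaxexeusap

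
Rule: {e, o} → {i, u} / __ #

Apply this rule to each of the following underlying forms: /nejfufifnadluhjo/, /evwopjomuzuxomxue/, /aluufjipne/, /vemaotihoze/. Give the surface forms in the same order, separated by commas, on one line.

/nejfufifnadluhjo/: /o/ is a mid vowel in word-final position, so it raises to [u]. → [nejfufifnadluhju].
/evwopjomuzuxomxue/: /e/ is a mid vowel in word-final position, so it raises to [i]. → [evwopjomuzuxomxui].
/aluufjipne/: /e/ is a mid vowel in word-final position, so it raises to [i]. → [aluufjipni].
/vemaotihoze/: /e/ is a mid vowel in word-final position, so it raises to [i]. → [vemaotihozi].

nejfufifnadluhju, evwopjomuzuxomxui, aluufjipni, vemaotihozi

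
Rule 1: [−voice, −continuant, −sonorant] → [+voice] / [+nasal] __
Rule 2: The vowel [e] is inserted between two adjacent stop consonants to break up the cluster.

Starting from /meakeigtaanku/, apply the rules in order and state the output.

Rule 1 (post-nasal voicing): /k/ is a voiceless stop immediately after the nasal /n/, so it voices to [g]. /meakeigtaanku/ → meakeigtaangu.
Rule 2 (stop-cluster e-epenthesis): /g/ and /t/ form a stop–stop cluster, so [e] is inserted between them. /meakeigtaangu/ → meakeigetaangu.

meakeigetaangu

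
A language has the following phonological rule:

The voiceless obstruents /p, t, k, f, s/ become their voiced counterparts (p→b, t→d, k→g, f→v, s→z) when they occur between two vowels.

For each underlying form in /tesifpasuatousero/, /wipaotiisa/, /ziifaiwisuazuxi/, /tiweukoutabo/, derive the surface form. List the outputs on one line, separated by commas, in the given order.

/tesifpasuatousero/: /s/ is a voiceless obstruent between vowels /e/ and /i/, so it voices to [z]. /s/ is a voiceless obstruent between vowels /a/ and /u/, so it voices to [z]. /t/ is a voiceless obstruent between vowels /a/ and /o/, so it voices to [d]. /s/ is a voiceless obstruent between vowels /u/ and /e/, so it voices to [z]. → [tezifpazuadouzero].
/wipaotiisa/: /p/ is a voiceless obstruent between vowels /i/ and /a/, so it voices to [b]. /t/ is a voiceless obstruent between vowels /o/ and /i/, so it voices to [d]. /s/ is a voiceless obstruent between vowels /i/ and /a/, so it voices to [z]. → [wibaodiiza].
/ziifaiwisuazuxi/: /f/ is a voiceless obstruent between vowels /i/ and /a/, so it voices to [v]. /s/ is a voiceless obstruent between vowels /i/ and /u/, so it voices to [z]. → [ziivaiwizuazuxi].
/tiweukoutabo/: /k/ is a voiceless obstruent between vowels /u/ and /o/, so it voices to [g]. /t/ is a voiceless obstruent between vowels /u/ and /a/, so it voices to [d]. → [tiweugoudabo].

tezifpazuadouzero, wibaodiiza, ziivaiwizuazuxi, tiweugoudabo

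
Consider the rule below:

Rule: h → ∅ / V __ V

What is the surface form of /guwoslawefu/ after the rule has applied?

No segment of /guwoslawefu/ meets the structural description of the rule, so the form surfaces unchanged.

guwoslawefu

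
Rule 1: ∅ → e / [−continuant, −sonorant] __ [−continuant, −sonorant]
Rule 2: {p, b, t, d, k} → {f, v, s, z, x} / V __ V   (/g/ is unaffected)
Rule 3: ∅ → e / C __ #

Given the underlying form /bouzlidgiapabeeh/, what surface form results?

bouzlizegiafaveehe

Rule 1 (stop-cluster e-epenthesis): /d/ and /g/ form a stop–stop cluster, so [e] is inserted between them. /bouzlidgiapabeeh/ → bouzlidegiapabeeh.
Rule 2 (intervocalic spirantization): /d/ is a stop between vowels /i/ and /e/, so it spirantizes to the fricative [z]. /p/ is a stop between vowels /a/ and /a/, so it spirantizes to the fricative [f]. /b/ is a stop between vowels /a/ and /e/, so it spirantizes to the fricative [v]. /bouzlidegiapabeeh/ → bouzlizegiafaveeh.
Rule 3 (final e-epenthesis): the form ends in the consonant /h/, so [e] is inserted word-finally. /bouzlizegiafaveeh/ → bouzlizegiafaveehe.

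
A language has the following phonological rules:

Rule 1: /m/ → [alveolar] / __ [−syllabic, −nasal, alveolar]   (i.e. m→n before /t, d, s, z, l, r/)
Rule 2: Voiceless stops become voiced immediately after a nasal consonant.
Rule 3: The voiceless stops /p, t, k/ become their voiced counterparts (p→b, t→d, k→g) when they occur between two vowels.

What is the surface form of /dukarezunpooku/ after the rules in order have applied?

Rule 1 (nasal place assimilation): no segment meets the environment; /dukarezunpooku/ is unchanged.
Rule 2 (post-nasal voicing): /p/ is a voiceless stop immediately after the nasal /n/, so it voices to [b]. /dukarezunpooku/ → dukarezunbooku.
Rule 3 (intervocalic voicing): /k/ is a voiceless stop between vowels /u/ and /a/, so it voices to [g]. /k/ is a voiceless stop between vowels /o/ and /u/, so it voices to [g]. /dukarezunbooku/ → dugarezunboogu.

dugarezunboogu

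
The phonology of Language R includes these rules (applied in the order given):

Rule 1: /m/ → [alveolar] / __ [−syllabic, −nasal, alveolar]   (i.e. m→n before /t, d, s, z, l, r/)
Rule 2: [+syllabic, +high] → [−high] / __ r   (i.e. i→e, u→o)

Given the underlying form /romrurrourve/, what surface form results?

Rule 1 (nasal place assimilation): /m/ precedes the alveolar consonant /r/, so it assimilates in place to [n]. /romrurrourve/ → ronrurrourve.
Rule 2 (pre-rhotic lowering): /u/ is a high vowel immediately before /r/, so it lowers to [o]. /u/ is a high vowel immediately before /r/, so it lowers to [o]. /ronrurrourve/ → ronrorroorve.

ronrorroorve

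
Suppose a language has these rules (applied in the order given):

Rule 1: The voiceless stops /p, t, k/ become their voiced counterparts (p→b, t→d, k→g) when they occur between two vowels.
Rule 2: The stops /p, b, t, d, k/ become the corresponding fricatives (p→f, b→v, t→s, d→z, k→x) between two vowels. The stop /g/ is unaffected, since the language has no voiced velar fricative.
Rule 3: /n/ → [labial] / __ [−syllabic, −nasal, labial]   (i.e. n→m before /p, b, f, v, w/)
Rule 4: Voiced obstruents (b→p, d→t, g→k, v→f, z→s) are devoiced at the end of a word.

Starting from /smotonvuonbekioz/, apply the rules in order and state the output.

Rule 1 (intervocalic voicing): /t/ is a voiceless stop between vowels /o/ and /o/, so it voices to [d]. /k/ is a voiceless stop between vowels /e/ and /i/, so it voices to [g]. /smotonvuonbekioz/ → smodonvuonbegioz.
Rule 2 (intervocalic spirantization): /d/ is a stop between vowels /o/ and /o/, so it spirantizes to the fricative [z]. /smodonvuonbegioz/ → smozonvuonbegioz.
Rule 3 (nasal place assimilation): /n/ precedes the labial consonant /v/, so it assimilates in place to [m]. /n/ precedes the labial consonant /b/, so it assimilates in place to [m]. /smozonvuonbegioz/ → smozomvuombegioz.
Rule 4 (final devoicing): /z/ is a voiced obstruent in word-final position, so it devoices to [s]. /smozomvuombegioz/ → smozomvuombegios.

smozomvuombegios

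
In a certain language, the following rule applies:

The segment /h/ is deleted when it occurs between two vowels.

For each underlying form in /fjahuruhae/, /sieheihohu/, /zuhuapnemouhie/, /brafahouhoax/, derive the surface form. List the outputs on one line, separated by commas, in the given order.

fjauruae, sieeiou, zuuapnemouie, brafaouoax

/fjahuruhae/: /h/ occurs between vowels /a/ and /u/, so it deletes. /h/ occurs between vowels /u/ and /a/, so it deletes. → [fjauruae].
/sieheihohu/: /h/ occurs between vowels /e/ and /e/, so it deletes. /h/ occurs between vowels /i/ and /o/, so it deletes. /h/ occurs between vowels /o/ and /u/, so it deletes. → [sieeiou].
/zuhuapnemouhie/: /h/ occurs between vowels /u/ and /u/, so it deletes. /h/ occurs between vowels /u/ and /i/, so it deletes. → [zuuapnemouie].
/brafahouhoax/: /h/ occurs between vowels /a/ and /o/, so it deletes. /h/ occurs between vowels /u/ and /o/, so it deletes. → [brafaouoax].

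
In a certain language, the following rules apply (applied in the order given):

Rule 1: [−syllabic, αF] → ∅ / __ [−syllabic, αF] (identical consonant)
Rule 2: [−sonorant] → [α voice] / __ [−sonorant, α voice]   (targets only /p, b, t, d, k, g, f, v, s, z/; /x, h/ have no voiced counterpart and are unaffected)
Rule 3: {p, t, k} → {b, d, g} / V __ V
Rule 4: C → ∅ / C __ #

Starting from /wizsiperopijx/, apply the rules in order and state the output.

wissiberobij

Rule 1 (degemination): no segment meets the environment; /wizsiperopijx/ is unchanged.
Rule 2 (regressive voicing assimilation): /z/ precedes the voiceless obstruent /s/, so it devoices to [s] by assimilation. /wizsiperopijx/ → wissiperopijx.
Rule 3 (intervocalic voicing): /p/ is a voiceless stop between vowels /i/ and /e/, so it voices to [b]. /p/ is a voiceless stop between vowels /o/ and /i/, so it voices to [b]. /wissiperopijx/ → wissiberobijx.
Rule 4 (final cluster simplification): /x/ is the second consonant of a word-final cluster /jx/, so it deletes. /wissiberobijx/ → wissiberobij.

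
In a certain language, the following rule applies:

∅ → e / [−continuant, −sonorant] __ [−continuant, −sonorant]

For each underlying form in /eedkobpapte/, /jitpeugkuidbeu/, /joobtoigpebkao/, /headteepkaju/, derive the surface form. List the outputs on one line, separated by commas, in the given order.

eedekobepapete, jitepeugekuidebeu, joobetoigepebekao, headeteepekaju

/eedkobpapte/: /d/ and /k/ form a stop–stop cluster, so [e] is inserted between them. /b/ and /p/ form a stop–stop cluster, so [e] is inserted between them. /p/ and /t/ form a stop–stop cluster, so [e] is inserted between them. → [eedekobepapete].
/jitpeugkuidbeu/: /t/ and /p/ form a stop–stop cluster, so [e] is inserted between them. /g/ and /k/ form a stop–stop cluster, so [e] is inserted between them. /d/ and /b/ form a stop–stop cluster, so [e] is inserted between them. → [jitepeugekuidebeu].
/joobtoigpebkao/: /b/ and /t/ form a stop–stop cluster, so [e] is inserted between them. /g/ and /p/ form a stop–stop cluster, so [e] is inserted between them. /b/ and /k/ form a stop–stop cluster, so [e] is inserted between them. → [joobetoigepebekao].
/headteepkaju/: /d/ and /t/ form a stop–stop cluster, so [e] is inserted between them. /p/ and /k/ form a stop–stop cluster, so [e] is inserted between them. → [headeteepekaju].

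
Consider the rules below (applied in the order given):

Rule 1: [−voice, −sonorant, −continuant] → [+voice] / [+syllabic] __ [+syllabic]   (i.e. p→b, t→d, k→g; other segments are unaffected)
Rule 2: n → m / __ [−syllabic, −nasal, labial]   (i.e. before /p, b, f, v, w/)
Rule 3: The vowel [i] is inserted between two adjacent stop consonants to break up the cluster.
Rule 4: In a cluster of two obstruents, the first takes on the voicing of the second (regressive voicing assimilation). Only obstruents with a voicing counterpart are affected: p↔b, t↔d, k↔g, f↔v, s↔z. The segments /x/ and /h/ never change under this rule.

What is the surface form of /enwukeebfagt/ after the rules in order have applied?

Rule 1 (intervocalic voicing): /k/ is a voiceless stop between vowels /u/ and /e/, so it voices to [g]. /enwukeebfagt/ → enwugeebfagt.
Rule 2 (nasal place assimilation): /n/ precedes the labial consonant /w/, so it assimilates in place to [m]. /enwugeebfagt/ → emwugeebfagt.
Rule 3 (stop-cluster i-epenthesis): /g/ and /t/ form a stop–stop cluster, so [i] is inserted between them. /emwugeebfagt/ → emwugeebfagit.
Rule 4 (regressive voicing assimilation): /b/ precedes the voiceless obstruent /f/, so it devoices to [p] by assimilation. /emwugeebfagit/ → emwugeepfagit.

emwugeepfagit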